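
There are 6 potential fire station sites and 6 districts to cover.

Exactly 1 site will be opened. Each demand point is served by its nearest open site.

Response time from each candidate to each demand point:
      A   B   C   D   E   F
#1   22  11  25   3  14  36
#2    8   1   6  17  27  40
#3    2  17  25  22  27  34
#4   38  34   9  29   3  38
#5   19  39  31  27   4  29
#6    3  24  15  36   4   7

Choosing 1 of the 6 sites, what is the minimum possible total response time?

89

Open {#6}.
  A→#6 3, B→#6 24, C→#6 15, D→#6 36, E→#6 4, F→#6 7  ⇒ total 89.
Compare {#2}: total 99.
Compare {#1}: total 111.
No size-1 selection does better; minimum is 89.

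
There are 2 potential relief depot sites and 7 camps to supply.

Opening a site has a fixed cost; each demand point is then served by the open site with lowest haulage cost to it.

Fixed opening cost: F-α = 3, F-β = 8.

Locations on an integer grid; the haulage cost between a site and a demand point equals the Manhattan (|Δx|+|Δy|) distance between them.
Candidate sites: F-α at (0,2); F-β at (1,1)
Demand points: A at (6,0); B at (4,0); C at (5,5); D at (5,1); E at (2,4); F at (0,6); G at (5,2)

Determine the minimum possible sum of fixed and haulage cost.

Open {F-α}: assign each demand point to its cheapest open site.
  A→F-α 8, B→F-α 6, C→F-α 8, D→F-α 6, E→F-α 4, F→F-α 4, G→F-α 5
  haulage cost 41, fixed 3 → total 44.
Compare {F-β}: haulage cost 37 + fixed 8 = 45.
Compare {F-α, F-β}: haulage cost 35 + fixed 11 = 46.

44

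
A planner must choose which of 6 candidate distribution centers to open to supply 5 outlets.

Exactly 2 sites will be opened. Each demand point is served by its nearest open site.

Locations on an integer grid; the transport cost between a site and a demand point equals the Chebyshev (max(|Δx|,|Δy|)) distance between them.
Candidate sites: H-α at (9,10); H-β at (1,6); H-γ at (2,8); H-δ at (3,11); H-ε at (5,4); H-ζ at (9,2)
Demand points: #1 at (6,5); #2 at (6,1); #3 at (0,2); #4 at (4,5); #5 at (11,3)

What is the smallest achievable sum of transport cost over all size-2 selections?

Open {H-ε, H-ζ}.
  #1→H-ε 1, #2→H-ε 3, #3→H-ε 5, #4→H-ε 1, #5→H-ζ 2  ⇒ total 12.
Compare {H-β, H-ε}: total 15.
Compare {H-β, H-ζ}: total 15.
No size-2 selection does better; minimum is 12.

12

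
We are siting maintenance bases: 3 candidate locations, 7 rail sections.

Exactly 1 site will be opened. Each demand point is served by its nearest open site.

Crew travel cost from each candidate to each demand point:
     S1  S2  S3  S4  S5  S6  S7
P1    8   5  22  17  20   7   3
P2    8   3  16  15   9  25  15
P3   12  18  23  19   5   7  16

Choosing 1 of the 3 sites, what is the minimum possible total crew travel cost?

82

Open {P1}.
  S1→P1 8, S2→P1 5, S3→P1 22, S4→P1 17, S5→P1 20, S6→P1 7, S7→P1 3  ⇒ total 82.
Compare {P2}: total 91.
Compare {P3}: total 100.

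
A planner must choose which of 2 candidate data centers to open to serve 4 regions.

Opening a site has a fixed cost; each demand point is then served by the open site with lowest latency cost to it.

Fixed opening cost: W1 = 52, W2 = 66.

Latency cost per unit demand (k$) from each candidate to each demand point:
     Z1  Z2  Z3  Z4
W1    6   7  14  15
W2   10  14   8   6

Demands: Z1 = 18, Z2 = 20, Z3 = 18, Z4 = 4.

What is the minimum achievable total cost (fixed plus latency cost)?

534

Open {W1, W2}: assign each demand point to its cheapest open site.
  Z1→W1 18×6=108, Z2→W1 20×7=140, Z3→W2 18×8=144, Z4→W2 4×6=24
  latency cost 416, fixed 118 → total 534.
Compare {W1}: latency cost 560 + fixed 52 = 612.
Compare {W2}: latency cost 628 + fixed 66 = 694.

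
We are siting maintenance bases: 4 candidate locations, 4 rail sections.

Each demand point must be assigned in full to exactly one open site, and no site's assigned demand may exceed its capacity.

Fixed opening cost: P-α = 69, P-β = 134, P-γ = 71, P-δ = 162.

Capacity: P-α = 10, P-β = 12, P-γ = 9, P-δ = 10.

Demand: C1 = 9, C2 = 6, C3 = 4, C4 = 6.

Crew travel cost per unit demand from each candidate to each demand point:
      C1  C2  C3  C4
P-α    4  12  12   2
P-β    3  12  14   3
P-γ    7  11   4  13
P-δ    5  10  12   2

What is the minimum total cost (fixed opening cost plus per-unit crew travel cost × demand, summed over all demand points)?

416

Open {P-α, P-β, P-γ}; cheapest assignment that respects the capacities:
  P-α (cap 10, load 9): C1 — cost 9×4 = 36
  P-β (cap 12, load 12): C2, C4 — cost 6×12 + 6×3 = 90
  P-γ (cap 9, load 4): C3 — cost 4×4 = 16
  Shipping 142, fixed 274 → total 416.
  Any other capacity-feasible assignment to {P-α, P-β, P-γ} ships for at least 142.
Compare {P-α, P-γ, P-δ}: its best feasible assignment gives total 464.
Compare {P-α, P-β, P-δ}: its best feasible assignment gives total 512.
Every other set of open sites that can feasibly serve all demand totals ≥ 464 even under its best assignment. Minimum: 416.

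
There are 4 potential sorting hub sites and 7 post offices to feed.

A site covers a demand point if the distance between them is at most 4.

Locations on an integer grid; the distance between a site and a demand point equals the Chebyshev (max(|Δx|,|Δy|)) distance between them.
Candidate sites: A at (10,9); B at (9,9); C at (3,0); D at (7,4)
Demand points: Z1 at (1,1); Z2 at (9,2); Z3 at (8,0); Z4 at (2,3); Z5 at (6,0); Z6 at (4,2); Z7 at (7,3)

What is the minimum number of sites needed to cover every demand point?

Coverage sets (demand points within 4 of each site):
  A: {}
  B: {}
  C: {Z1, Z4, Z5, Z6, Z7}
  D: {Z2, Z3, Z5, Z6, Z7}
No single site covers all 7 demand points.
But {C, D} covers everything, so the minimum is 2.

2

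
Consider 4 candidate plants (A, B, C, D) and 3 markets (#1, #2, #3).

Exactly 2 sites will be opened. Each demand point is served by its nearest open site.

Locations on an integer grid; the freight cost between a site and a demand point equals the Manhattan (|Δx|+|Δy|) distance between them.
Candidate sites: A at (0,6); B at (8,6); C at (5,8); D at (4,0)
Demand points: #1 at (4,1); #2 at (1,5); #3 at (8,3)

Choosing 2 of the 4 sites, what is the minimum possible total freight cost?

Open {A, D}.
  #1→D 1, #2→A 2, #3→D 7  ⇒ total 10.
Compare {B, D}: total 12.
Compare {A, B}: total 14.
No size-2 selection does better; minimum is 10.

10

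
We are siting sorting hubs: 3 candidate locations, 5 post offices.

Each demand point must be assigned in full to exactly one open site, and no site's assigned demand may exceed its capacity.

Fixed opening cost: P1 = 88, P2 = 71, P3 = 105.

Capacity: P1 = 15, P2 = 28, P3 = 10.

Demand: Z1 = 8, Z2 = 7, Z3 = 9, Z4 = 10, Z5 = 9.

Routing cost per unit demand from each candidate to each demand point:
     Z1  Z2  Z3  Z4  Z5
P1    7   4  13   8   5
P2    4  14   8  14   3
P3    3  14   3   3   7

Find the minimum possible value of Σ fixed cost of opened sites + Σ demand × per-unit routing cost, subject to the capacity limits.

453

Open {P1, P2, P3}; cheapest assignment that respects the capacities:
  P1 (cap 15, load 7): Z2 — cost 7×4 = 28
  P2 (cap 28, load 26): Z1, Z3, Z5 — cost 8×4 + 9×8 + 9×3 = 131
  P3 (cap 10, load 10): Z4 — cost 10×3 = 30
  Shipping 189, fixed 264 → total 453.
  Any other capacity-feasible assignment to {P1, P2, P3} ships for at least 189.
Compare {P1, P2}: its best feasible assignment gives total 482.
Every other set of open sites that can feasibly serve all demand totals ≥ 482 even under its best assignment. Minimum: 453.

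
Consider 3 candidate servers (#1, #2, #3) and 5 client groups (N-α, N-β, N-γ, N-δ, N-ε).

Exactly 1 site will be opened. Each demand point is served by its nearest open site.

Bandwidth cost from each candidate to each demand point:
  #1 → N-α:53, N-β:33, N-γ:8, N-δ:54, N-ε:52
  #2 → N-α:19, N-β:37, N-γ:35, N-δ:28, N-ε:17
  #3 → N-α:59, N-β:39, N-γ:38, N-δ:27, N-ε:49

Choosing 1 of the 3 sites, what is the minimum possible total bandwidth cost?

Open {#2}.
  N-α→#2 19, N-β→#2 37, N-γ→#2 35, N-δ→#2 28, N-ε→#2 17  ⇒ total 136.
Compare {#1}: total 200.
Compare {#3}: total 212.

136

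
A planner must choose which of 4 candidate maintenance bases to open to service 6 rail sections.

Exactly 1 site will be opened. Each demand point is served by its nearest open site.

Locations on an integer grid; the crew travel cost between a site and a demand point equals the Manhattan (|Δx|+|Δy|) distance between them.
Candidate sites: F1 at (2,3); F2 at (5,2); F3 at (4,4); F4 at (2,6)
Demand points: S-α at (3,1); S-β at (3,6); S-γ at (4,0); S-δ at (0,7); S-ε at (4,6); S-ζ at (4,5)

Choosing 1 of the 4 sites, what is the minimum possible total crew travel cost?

21

Open {F3}.
  S-α→F3 4, S-β→F3 3, S-γ→F3 4, S-δ→F3 7, S-ε→F3 2, S-ζ→F3 1  ⇒ total 21.
Compare {F4}: total 23.
Compare {F1}: total 27.
No size-1 selection does better; minimum is 21.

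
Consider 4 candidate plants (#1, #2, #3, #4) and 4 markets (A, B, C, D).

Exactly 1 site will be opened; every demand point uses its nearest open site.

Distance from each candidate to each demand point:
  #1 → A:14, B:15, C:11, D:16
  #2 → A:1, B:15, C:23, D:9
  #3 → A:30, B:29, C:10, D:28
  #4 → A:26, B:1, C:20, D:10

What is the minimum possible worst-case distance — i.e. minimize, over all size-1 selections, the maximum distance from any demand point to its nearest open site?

Open {#1}.
  Farthest demand point is D at distance 16 (to #1); all others are ≤ 16.
With {#2} the worst case is 23.
With {#4} the worst case is 26.
No size-1 selection achieves below 16.

16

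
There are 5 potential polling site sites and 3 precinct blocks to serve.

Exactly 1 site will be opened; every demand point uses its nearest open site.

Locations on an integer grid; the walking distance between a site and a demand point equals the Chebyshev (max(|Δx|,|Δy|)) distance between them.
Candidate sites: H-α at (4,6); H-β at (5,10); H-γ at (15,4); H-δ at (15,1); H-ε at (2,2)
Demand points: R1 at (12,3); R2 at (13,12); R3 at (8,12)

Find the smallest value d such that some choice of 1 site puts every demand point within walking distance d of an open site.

Open {H-β}.
  Farthest demand point is R2 at walking distance 8 (to H-β); all others are ≤ 8.
With {H-γ} the worst case is 8.
With {H-α} the worst case is 9.
No size-1 selection achieves below 8.

8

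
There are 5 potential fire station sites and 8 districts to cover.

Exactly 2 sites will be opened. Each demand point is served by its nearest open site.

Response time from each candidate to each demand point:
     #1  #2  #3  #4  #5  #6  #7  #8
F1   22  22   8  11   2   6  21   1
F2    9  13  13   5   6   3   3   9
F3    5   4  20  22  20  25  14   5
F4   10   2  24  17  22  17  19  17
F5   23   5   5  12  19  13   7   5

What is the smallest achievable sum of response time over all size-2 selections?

41

Open {F2, F5}.
  #1→F2 9, #2→F5 5, #3→F5 5, #4→F2 5, #5→F2 6, #6→F2 3, #7→F2 3, #8→F5 5  ⇒ total 41.
Compare {F1, F2}: total 44.
Compare {F2, F3}: total 44.
No size-2 selection does better; minimum is 41.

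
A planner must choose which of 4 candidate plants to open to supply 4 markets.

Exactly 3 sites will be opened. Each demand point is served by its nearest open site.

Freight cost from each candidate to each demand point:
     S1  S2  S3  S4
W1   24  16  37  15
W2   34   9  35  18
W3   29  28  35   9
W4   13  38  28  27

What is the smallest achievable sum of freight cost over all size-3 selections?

Open {W2, W3, W4}.
  S1→W4 13, S2→W2 9, S3→W4 28, S4→W3 9  ⇒ total 59.
Compare {W1, W2, W4}: total 65.
Compare {W1, W3, W4}: total 66.
No size-3 selection does better; minimum is 59.

59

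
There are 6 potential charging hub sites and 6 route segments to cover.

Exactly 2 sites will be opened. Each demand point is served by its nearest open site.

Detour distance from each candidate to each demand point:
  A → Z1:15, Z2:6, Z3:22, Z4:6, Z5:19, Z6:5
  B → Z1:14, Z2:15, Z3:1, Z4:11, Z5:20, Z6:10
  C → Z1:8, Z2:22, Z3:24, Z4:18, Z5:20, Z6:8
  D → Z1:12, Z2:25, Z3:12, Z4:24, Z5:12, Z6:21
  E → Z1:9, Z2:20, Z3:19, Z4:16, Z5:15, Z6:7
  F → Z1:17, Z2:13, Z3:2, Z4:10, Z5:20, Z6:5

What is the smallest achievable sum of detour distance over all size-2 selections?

Open {A, B}.
  Z1→B 14, Z2→A 6, Z3→B 1, Z4→A 6, Z5→A 19, Z6→A 5  ⇒ total 51.
Compare {A, D}: total 53.
Compare {A, F}: total 53.
No size-2 selection does better; minimum is 51.

51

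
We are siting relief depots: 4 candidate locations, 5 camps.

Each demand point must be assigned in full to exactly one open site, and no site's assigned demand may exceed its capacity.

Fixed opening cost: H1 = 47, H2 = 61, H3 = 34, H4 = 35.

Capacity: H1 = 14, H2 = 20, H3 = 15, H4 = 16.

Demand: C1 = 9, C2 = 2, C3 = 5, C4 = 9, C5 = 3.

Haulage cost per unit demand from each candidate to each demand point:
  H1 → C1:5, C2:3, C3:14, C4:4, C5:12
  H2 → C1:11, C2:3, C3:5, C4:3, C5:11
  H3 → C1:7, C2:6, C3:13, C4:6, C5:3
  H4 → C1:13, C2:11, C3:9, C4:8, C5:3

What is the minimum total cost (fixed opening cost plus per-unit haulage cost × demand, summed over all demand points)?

Open {H2, H3}; cheapest assignment that respects the capacities:
  H2 (cap 20, load 16): C2, C3, C4 — cost 2×3 + 5×5 + 9×3 = 58
  H3 (cap 15, load 12): C1, C5 — cost 9×7 + 3×3 = 72
  Shipping 130, fixed 95 → total 225.
  Any other capacity-feasible assignment to {H2, H3} ships for at least 130.
Compare {H1, H2}: its best feasible assignment gives total 244.
Compare {H1, H2, H3}: its best feasible assignment gives total 254.
Every other set of open sites that can feasibly serve all demand totals ≥ 244 even under its best assignment. Minimum: 225.

225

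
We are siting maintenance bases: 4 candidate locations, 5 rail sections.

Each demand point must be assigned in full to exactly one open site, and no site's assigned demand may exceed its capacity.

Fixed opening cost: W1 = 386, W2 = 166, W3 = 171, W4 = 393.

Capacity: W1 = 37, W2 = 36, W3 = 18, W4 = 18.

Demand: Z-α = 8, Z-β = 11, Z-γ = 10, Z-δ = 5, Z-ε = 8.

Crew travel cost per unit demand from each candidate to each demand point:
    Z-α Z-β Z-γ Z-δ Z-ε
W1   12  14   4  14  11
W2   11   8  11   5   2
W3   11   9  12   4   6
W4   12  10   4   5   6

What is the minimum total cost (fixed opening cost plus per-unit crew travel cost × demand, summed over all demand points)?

659

Open {W2, W3}; cheapest assignment that respects the capacities:
  W2 (cap 36, load 29): Z-β, Z-γ, Z-ε — cost 11×8 + 10×11 + 8×2 = 214
  W3 (cap 18, load 13): Z-α, Z-δ — cost 8×11 + 5×4 = 108
  Shipping 322, fixed 337 → total 659.
  Any other capacity-feasible assignment to {W2, W3} ships for at least 322.
Compare {W1, W2}: its best feasible assignment gives total 809.
Compare {W2, W4}: its best feasible assignment gives total 816.
Every other set of open sites that can feasibly serve all demand totals ≥ 809 even under its best assignment. Minimum: 659.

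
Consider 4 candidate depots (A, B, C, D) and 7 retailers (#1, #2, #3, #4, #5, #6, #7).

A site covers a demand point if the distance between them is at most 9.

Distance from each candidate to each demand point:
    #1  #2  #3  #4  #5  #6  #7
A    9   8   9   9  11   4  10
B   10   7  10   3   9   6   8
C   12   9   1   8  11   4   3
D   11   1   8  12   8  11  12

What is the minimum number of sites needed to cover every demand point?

Coverage sets (demand points within 9 of each site):
  A: {#1, #2, #3, #4, #6}
  B: {#2, #4, #5, #6, #7}
  C: {#2, #3, #4, #6, #7}
  D: {#2, #3, #5}
No single site covers all 7 demand points.
But {A, B} covers everything, so the minimum is 2.

2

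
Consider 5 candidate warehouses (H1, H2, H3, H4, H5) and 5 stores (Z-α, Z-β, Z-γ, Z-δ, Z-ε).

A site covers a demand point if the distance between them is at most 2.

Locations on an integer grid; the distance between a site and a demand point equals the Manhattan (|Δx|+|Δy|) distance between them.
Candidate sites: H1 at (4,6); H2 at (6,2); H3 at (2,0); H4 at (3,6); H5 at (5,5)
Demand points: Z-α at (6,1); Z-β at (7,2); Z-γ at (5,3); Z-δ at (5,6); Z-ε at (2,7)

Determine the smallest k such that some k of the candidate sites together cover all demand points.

Coverage sets (demand points within 2 of each site):
  H1: {Z-δ}
  H2: {Z-α, Z-β, Z-γ}
  H3: {}
  H4: {Z-δ, Z-ε}
  H5: {Z-γ, Z-δ}
No single site covers all 5 demand points.
But {H2, H4} covers everything, so the minimum is 2.

2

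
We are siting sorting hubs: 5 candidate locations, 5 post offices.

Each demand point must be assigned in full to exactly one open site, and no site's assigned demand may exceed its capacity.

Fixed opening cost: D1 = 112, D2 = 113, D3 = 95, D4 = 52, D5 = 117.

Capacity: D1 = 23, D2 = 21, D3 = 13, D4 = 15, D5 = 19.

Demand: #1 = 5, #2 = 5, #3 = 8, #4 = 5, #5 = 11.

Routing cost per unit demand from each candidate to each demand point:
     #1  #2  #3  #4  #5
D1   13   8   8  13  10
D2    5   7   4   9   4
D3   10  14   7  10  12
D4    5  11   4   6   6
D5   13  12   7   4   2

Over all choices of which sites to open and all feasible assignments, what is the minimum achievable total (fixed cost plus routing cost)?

331

Open {D2, D4}; cheapest assignment that respects the capacities:
  D2 (cap 21, load 21): #1, #2, #5 — cost 5×5 + 5×7 + 11×4 = 104
  D4 (cap 15, load 13): #3, #4 — cost 8×4 + 5×6 = 62
  Shipping 166, fixed 165 → total 331.
  Any other capacity-feasible assignment to {D2, D4} ships for at least 166.
Compare {D4, D5}: its best feasible assignment gives total 357.
Compare {D2, D5}: its best feasible assignment gives total 364.
Every other set of open sites that can feasibly serve all demand totals ≥ 357 even under its best assignment. Minimum: 331.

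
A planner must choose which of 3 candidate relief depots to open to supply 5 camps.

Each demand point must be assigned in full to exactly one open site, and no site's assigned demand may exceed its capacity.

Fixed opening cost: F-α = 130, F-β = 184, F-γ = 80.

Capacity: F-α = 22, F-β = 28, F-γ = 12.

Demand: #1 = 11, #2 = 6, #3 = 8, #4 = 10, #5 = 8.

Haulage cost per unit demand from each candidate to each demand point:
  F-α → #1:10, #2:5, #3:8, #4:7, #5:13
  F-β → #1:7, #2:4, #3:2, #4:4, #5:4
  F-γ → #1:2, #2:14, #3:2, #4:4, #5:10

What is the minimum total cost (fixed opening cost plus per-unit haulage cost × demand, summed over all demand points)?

534

Open {F-α, F-β, F-γ}; cheapest assignment that respects the capacities:
  F-α (cap 22, load 6): #2 — cost 6×5 = 30
  F-β (cap 28, load 26): #3, #4, #5 — cost 8×2 + 10×4 + 8×4 = 88
  F-γ (cap 12, load 11): #1 — cost 11×2 = 22
  Shipping 140, fixed 394 → total 534.
  Any other capacity-feasible assignment to {F-α, F-β, F-γ} ships for at least 140.
Compare {F-α, F-β}: its best feasible assignment gives total 539.
Every other set of open sites that can feasibly serve all demand totals ≥ 539 even under its best assignment. Minimum: 534.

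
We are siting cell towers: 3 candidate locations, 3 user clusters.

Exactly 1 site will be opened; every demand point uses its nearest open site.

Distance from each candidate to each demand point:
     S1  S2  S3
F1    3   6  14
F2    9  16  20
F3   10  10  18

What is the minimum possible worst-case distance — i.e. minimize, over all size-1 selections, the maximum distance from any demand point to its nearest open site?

14

Open {F1}.
  Farthest demand point is S3 at distance 14 (to F1); all others are ≤ 14.
With {F3} the worst case is 18.
With {F2} the worst case is 20.
No size-1 selection achieves below 14.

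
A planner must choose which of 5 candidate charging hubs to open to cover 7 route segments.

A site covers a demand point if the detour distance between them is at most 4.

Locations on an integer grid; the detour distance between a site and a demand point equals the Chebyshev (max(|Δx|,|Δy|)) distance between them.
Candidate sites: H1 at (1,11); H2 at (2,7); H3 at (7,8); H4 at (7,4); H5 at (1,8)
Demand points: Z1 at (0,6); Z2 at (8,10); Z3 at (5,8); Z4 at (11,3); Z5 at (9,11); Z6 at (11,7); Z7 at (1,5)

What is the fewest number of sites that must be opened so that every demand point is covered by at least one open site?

Coverage sets (demand points within 4 of each site):
  H1: {Z3}
  H2: {Z1, Z3, Z7}
  H3: {Z2, Z3, Z5, Z6}
  H4: {Z3, Z4, Z6}
  H5: {Z1, Z3, Z7}
No 2 sites suffice: every size-2 union leaves at least one demand point uncovered.
But {H2, H3, H4} covers everything, so the minimum is 3.

3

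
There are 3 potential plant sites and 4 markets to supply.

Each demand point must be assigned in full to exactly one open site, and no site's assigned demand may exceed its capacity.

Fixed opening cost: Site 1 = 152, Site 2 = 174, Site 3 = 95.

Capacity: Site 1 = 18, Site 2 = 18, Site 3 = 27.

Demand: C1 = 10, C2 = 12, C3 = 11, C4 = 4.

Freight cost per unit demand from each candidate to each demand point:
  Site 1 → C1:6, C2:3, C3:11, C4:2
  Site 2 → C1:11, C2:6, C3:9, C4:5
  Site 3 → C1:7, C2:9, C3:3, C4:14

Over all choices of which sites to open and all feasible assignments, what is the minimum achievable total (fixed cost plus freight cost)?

Open {Site 1, Site 3}; cheapest assignment that respects the capacities:
  Site 1 (cap 18, load 16): C2, C4 — cost 12×3 + 4×2 = 44
  Site 3 (cap 27, load 21): C1, C3 — cost 10×7 + 11×3 = 103
  Shipping 147, fixed 247 → total 394.
  Any other capacity-feasible assignment to {Site 1, Site 3} ships for at least 147.
Compare {Site 2, Site 3}: its best feasible assignment gives total 464.
Compare {Site 1, Site 2, Site 3}: its best feasible assignment gives total 568.
Every other set of open sites that can feasibly serve all demand totals ≥ 464 even under its best assignment. Minimum: 394.

394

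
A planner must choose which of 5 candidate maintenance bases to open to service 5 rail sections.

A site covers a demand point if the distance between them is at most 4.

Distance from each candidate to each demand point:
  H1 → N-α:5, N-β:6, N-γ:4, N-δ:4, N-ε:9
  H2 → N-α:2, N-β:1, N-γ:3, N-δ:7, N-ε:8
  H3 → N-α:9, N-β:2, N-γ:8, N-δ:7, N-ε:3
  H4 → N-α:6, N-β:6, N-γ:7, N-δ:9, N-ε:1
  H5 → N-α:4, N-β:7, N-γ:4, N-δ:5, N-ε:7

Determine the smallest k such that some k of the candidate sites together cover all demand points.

3

Coverage sets (demand points within 4 of each site):
  H1: {N-γ, N-δ}
  H2: {N-α, N-β, N-γ}
  H3: {N-β, N-ε}
  H4: {N-ε}
  H5: {N-α, N-γ}
No 2 sites suffice: every size-2 union leaves at least one demand point uncovered.
But {H1, H2, H3} covers everything, so the minimum is 3.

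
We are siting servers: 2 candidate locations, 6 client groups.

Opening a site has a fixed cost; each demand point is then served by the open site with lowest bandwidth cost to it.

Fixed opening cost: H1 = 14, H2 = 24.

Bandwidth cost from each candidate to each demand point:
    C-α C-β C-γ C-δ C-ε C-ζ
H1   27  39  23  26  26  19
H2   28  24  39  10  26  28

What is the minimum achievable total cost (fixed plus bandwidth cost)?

167

Open {H1, H2}: assign each demand point to its cheapest open site.
  C-α→H1 27, C-β→H2 24, C-γ→H1 23, C-δ→H2 10, C-ε→H1 26, C-ζ→H1 19
  bandwidth cost 129, fixed 38 → total 167.
Compare {H1}: bandwidth cost 160 + fixed 14 = 174.
Compare {H2}: bandwidth cost 155 + fixed 24 = 179.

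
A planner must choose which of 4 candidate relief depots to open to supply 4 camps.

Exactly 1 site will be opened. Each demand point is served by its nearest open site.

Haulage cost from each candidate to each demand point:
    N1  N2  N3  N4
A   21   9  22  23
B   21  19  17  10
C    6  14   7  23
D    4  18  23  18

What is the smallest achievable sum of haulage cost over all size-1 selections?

50

Open {C}.
  N1→C 6, N2→C 14, N3→C 7, N4→C 23  ⇒ total 50.
Compare {D}: total 63.
Compare {B}: total 67.
No size-1 selection does better; minimum is 50.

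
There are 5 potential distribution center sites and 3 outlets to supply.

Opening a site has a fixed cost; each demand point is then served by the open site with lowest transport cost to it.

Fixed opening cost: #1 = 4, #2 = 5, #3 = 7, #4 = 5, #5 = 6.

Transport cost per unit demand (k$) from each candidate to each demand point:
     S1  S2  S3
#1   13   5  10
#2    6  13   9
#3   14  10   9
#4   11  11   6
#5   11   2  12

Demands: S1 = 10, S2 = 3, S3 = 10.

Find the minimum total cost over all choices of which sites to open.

142

Open {#2, #4, #5}: assign each demand point to its cheapest open site.
  S1→#2 10×6=60, S2→#5 3×2=6, S3→#4 10×6=60
  transport cost 126, fixed 16 → total 142.
Compare {#1, #2, #4, #5}: transport cost 126 + fixed 20 = 146.
Compare {#1, #2, #4}: transport cost 135 + fixed 14 = 149.
Compare {#2, #3, #4, #5}: transport cost 126 + fixed 23 = 149.
All other subsets cost ≥ 146. Minimum total cost: 142.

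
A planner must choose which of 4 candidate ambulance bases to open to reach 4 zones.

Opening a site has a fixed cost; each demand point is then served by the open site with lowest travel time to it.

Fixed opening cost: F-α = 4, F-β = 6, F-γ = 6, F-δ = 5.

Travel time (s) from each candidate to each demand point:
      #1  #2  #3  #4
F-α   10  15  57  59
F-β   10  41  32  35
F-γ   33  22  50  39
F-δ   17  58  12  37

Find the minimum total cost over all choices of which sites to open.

Open {F-α, F-δ}: assign each demand point to its cheapest open site.
  #1→F-α 10, #2→F-α 15, #3→F-δ 12, #4→F-δ 37
  travel time 74, fixed 9 → total 83.
Compare {F-α, F-β, F-δ}: travel time 72 + fixed 15 = 87.
Compare {F-α, F-γ, F-δ}: travel time 74 + fixed 15 = 89.
Compare {F-α, F-β, F-γ, F-δ}: travel time 72 + fixed 21 = 93.
All other subsets cost ≥ 87. Minimum total cost: 83.

83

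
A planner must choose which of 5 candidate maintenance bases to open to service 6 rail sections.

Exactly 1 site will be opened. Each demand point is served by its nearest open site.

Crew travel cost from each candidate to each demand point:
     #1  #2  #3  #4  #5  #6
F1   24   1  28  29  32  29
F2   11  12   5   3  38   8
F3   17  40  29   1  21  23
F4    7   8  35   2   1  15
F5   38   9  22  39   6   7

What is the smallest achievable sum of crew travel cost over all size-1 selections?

Open {F4}.
  #1→F4 7, #2→F4 8, #3→F4 35, #4→F4 2, #5→F4 1, #6→F4 15  ⇒ total 68.
Compare {F2}: total 77.
Compare {F5}: total 121.
No size-1 selection does better; minimum is 68.

68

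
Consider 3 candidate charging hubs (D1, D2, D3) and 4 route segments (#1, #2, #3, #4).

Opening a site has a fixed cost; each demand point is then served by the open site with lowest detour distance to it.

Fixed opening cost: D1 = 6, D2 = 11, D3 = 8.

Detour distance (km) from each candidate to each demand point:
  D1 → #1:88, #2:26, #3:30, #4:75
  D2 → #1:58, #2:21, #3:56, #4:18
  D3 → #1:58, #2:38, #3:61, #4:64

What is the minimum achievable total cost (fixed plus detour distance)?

Open {D1, D2}: assign each demand point to its cheapest open site.
  #1→D2 58, #2→D2 21, #3→D1 30, #4→D2 18
  detour distance 127, fixed 17 → total 144.
Compare {D1, D2, D3}: detour distance 127 + fixed 25 = 152.
Compare {D2}: detour distance 153 + fixed 11 = 164.
Compare {D2, D3}: detour distance 153 + fixed 19 = 172.
All other subsets cost ≥ 152. Minimum total cost: 144.

144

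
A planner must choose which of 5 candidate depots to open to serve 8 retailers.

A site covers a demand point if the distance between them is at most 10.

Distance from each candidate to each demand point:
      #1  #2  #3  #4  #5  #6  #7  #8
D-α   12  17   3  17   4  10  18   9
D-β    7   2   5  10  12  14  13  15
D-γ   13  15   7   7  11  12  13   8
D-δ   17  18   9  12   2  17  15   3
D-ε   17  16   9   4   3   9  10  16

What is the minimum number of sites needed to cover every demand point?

3

Coverage sets (demand points within 10 of each site):
  D-α: {#3, #5, #6, #8}
  D-β: {#1, #2, #3, #4}
  D-γ: {#3, #4, #8}
  D-δ: {#3, #5, #8}
  D-ε: {#3, #4, #5, #6, #7}
No 2 sites suffice: every size-2 union leaves at least one demand point uncovered.
But {D-α, D-β, D-ε} covers everything, so the minimum is 3.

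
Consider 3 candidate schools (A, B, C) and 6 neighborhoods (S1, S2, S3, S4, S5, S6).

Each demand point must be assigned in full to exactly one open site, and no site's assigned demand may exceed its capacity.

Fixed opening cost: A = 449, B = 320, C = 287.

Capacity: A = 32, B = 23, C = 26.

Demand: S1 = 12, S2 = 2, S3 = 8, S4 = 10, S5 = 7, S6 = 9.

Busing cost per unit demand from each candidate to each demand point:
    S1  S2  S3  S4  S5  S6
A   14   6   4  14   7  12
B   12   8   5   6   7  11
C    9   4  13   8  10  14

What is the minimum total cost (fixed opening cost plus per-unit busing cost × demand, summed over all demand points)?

1083

Open {B, C}; cheapest assignment that respects the capacities:
  B (cap 23, load 22): S1, S2, S3 — cost 12×12 + 2×8 + 8×5 = 200
  C (cap 26, load 26): S4, S5, S6 — cost 10×8 + 7×10 + 9×14 = 276
  Shipping 476, fixed 607 → total 1083.
  Any other capacity-feasible assignment to {B, C} ships for at least 476.
Compare {A, C}: its best feasible assignment gives total 1121.
Compare {A, B}: its best feasible assignment gives total 1174.
Every other set of open sites that can feasibly serve all demand totals ≥ 1121 even under its best assignment. Minimum: 1083.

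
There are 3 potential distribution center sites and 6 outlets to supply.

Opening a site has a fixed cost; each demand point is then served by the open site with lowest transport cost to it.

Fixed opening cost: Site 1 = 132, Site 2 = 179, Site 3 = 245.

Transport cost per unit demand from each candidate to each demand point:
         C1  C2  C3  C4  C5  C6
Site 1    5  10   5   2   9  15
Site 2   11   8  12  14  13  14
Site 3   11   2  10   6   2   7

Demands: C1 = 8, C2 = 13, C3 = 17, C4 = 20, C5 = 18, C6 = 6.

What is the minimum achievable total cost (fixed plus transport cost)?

646

Open {Site 1, Site 3}: assign each demand point to its cheapest open site.
  C1→Site 1 8×5=40, C2→Site 3 13×2=26, C3→Site 1 17×5=85, C4→Site 1 20×2=40, C5→Site 3 18×2=36, C6→Site 3 6×7=42
  transport cost 269, fixed 377 → total 646.
Compare {Site 1}: transport cost 547 + fixed 132 = 679.
Compare {Site 3}: transport cost 482 + fixed 245 = 727.
Compare {Site 1, Site 2, Site 3}: transport cost 269 + fixed 556 = 825.
All other subsets cost ≥ 679. Minimum total cost: 646.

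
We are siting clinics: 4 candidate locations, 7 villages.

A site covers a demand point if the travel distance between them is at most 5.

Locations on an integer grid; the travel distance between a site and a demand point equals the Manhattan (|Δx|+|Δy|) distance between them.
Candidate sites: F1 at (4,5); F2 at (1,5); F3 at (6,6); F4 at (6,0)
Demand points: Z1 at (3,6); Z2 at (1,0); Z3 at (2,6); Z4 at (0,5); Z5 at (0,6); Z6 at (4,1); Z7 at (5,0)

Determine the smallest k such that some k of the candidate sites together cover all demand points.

Coverage sets (demand points within 5 of each site):
  F1: {Z1, Z3, Z4, Z5, Z6}
  F2: {Z1, Z2, Z3, Z4, Z5}
  F3: {Z1, Z3}
  F4: {Z2, Z6, Z7}
No single site covers all 7 demand points.
But {F1, F4} covers everything, so the minimum is 2.

2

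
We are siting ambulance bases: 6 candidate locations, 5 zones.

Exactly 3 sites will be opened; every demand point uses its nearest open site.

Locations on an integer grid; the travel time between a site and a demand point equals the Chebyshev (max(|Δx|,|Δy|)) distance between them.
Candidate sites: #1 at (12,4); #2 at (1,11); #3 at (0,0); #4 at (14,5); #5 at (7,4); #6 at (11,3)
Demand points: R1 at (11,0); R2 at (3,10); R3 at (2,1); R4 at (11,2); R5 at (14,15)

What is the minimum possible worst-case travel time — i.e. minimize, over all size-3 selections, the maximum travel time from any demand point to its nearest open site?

10

Open {#1, #2, #4}.
  Farthest demand point is R3 at travel time 10 (to #1); all others are ≤ 10.
With {#1, #3, #4} the worst case is 10.
With {#1, #4, #5} the worst case is 10.
No size-3 selection achieves below 10.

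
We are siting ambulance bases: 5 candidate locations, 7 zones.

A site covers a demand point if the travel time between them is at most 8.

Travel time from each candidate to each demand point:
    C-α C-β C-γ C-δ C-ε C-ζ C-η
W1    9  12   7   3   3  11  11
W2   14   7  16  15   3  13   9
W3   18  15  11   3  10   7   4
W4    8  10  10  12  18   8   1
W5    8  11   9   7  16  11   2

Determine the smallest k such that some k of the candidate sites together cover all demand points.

3

Coverage sets (demand points within 8 of each site):
  W1: {C-γ, C-δ, C-ε}
  W2: {C-β, C-ε}
  W3: {C-δ, C-ζ, C-η}
  W4: {C-α, C-ζ, C-η}
  W5: {C-α, C-δ, C-η}
No 2 sites suffice: every size-2 union leaves at least one demand point uncovered.
But {W1, W2, W4} covers everything, so the minimum is 3.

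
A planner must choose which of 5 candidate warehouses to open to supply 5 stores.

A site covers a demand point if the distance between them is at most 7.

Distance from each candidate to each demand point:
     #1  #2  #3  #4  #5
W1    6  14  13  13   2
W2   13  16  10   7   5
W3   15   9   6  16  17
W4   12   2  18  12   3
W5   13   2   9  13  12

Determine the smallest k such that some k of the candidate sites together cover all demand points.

Coverage sets (demand points within 7 of each site):
  W1: {#1, #5}
  W2: {#4, #5}
  W3: {#3}
  W4: {#2, #5}
  W5: {#2}
No 3 sites suffice: every size-3 union leaves at least one demand point uncovered.
But {W1, W2, W3, W4} covers everything, so the minimum is 4.

4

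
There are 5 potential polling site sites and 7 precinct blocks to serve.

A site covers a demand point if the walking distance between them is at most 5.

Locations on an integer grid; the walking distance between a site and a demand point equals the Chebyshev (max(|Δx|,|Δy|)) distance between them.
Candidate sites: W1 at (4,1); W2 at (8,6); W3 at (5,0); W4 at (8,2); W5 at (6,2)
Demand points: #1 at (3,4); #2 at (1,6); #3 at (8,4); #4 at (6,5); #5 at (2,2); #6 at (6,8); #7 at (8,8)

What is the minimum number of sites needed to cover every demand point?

Coverage sets (demand points within 5 of each site):
  W1: {#1, #2, #3, #4, #5}
  W2: {#1, #3, #4, #6, #7}
  W3: {#1, #3, #4, #5}
  W4: {#1, #3, #4}
  W5: {#1, #2, #3, #4, #5}
No single site covers all 7 demand points.
But {W1, W2} covers everything, so the minimum is 2.

2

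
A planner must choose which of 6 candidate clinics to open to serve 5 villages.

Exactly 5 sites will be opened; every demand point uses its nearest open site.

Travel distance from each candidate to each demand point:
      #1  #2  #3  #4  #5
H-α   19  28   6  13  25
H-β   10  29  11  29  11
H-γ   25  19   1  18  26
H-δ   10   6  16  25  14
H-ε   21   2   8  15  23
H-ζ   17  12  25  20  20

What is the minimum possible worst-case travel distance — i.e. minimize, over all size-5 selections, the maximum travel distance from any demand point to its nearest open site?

13

Open {H-α, H-β, H-γ, H-δ, H-ε}.
  Farthest demand point is #4 at travel distance 13 (to H-α); all others are ≤ 13.
With {H-α, H-β, H-γ, H-δ, H-ζ} the worst case is 13.
With {H-α, H-β, H-γ, H-ε, H-ζ} the worst case is 13.
No size-5 selection achieves below 13.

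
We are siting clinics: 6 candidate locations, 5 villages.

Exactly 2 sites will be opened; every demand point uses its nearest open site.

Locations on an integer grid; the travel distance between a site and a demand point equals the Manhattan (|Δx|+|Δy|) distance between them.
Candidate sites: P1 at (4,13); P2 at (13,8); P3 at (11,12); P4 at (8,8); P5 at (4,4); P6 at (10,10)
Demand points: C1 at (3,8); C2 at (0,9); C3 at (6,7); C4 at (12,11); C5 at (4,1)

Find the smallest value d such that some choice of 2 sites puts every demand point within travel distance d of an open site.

Open {P2, P5}.
  Farthest demand point is C2 at travel distance 9 (to P5); all others are ≤ 9.
With {P3, P5} the worst case is 9.
With {P4, P5} the worst case is 9.
No size-2 selection achieves below 9.

9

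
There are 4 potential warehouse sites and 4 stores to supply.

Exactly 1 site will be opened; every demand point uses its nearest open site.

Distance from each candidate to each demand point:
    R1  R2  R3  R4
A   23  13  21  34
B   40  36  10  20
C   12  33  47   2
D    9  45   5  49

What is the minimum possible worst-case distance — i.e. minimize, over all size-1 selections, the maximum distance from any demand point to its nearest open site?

34

Open {A}.
  Farthest demand point is R4 at distance 34 (to A); all others are ≤ 34.
With {B} the worst case is 40.
With {C} the worst case is 47.
No size-1 selection achieves below 34.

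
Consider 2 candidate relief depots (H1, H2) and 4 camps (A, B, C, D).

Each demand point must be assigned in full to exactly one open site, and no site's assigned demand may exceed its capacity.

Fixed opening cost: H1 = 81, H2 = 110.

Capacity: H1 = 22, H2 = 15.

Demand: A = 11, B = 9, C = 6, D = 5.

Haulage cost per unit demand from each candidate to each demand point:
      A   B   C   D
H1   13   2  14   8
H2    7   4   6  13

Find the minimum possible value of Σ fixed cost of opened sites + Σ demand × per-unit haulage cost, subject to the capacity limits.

Open {H1, H2}; cheapest assignment that respects the capacities:
  H1 (cap 22, load 20): B, C, D — cost 9×2 + 6×14 + 5×8 = 142
  H2 (cap 15, load 11): A — cost 11×7 = 77
  Shipping 219, fixed 191 → total 410.
  Any other capacity-feasible assignment to {H1, H2} ships for at least 219.
Total demand is 31 and no other set of sites has combined capacity ≥ 31, so {H1, H2} is the only feasible choice of open sites. Minimum: 410.

410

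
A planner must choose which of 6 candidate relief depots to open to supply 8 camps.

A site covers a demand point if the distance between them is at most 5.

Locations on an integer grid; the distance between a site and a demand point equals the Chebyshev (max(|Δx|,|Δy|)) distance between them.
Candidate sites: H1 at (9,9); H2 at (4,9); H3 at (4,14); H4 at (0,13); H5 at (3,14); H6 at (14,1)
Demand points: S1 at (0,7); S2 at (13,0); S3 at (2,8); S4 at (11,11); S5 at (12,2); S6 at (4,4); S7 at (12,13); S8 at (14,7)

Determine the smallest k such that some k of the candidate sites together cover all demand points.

3

Coverage sets (demand points within 5 of each site):
  H1: {S4, S6, S7, S8}
  H2: {S1, S3, S6}
  H3: {}
  H4: {S3}
  H5: {}
  H6: {S2, S5}
No 2 sites suffice: every size-2 union leaves at least one demand point uncovered.
But {H1, H2, H6} covers everything, so the minimum is 3.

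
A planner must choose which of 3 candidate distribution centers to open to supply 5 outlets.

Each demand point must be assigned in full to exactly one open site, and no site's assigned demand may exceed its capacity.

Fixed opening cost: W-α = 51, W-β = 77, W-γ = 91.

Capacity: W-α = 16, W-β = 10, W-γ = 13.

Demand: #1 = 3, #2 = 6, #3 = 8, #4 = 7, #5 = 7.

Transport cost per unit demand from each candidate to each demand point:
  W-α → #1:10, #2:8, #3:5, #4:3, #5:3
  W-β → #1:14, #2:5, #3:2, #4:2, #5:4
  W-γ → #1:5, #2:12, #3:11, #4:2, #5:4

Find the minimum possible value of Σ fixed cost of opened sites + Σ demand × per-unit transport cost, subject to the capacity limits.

Open {W-α, W-β, W-γ}; cheapest assignment that respects the capacities:
  W-α (cap 16, load 13): #2, #5 — cost 6×8 + 7×3 = 69
  W-β (cap 10, load 8): #3 — cost 8×2 = 16
  W-γ (cap 13, load 10): #1, #4 — cost 3×5 + 7×2 = 29
  Shipping 114, fixed 219 → total 333.
  Any other capacity-feasible assignment to {W-α, W-β, W-γ} ships for at least 114.
Total demand is 31 and no other set of sites has combined capacity ≥ 31, so {W-α, W-β, W-γ} is the only feasible choice of open sites. Minimum: 333.

333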